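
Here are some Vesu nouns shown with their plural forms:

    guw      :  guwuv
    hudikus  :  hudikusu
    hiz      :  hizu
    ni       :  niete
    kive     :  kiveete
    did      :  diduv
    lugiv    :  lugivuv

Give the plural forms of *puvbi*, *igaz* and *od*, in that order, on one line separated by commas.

puvbiete, igazu, oduv

The alternation tracks the final sound of the stem — -u when the stem ends in a sibilant (*hudikus*, *hiz*); -uv when the stem ends in a non-sibilant consonant (*guw*, *did*, *lugiv*); -ete when the stem ends in a vowel (*ni*, *kive*).
The final sound of *puvbi* is /i/, which is a vowel, so the suffix is -ete, giving *puvbiete*.
*igaz*: final sound = /z/, a sibilant → -u → *igazu*.
*od* — final sound /d/ (a non-sibilant consonant) → -uv → *oduv*.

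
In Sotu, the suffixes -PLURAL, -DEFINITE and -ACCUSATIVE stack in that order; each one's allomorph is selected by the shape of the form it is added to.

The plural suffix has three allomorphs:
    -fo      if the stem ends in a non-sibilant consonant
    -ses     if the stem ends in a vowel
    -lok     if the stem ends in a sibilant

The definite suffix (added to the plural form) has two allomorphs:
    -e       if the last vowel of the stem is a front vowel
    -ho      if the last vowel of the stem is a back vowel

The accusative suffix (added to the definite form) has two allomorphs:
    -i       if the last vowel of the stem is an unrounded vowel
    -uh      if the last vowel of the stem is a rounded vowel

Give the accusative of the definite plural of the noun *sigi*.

The final sound of *sigi* is /i/, which is a vowel, so the plural suffix is -ses, giving *sigises*.
The plural form *sigises*: last vowel = /e/, a front vowel → -e → *sigisese*.
The definite form *sigisese* — last vowel /e/ (an unrounded vowel) → -i → *sigisesei*.

sigisesei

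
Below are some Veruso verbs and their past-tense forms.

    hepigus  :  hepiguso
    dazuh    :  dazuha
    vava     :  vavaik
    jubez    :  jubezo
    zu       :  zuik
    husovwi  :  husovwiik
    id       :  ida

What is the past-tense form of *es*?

eso

The suffix is conditioned by the final sound: -o when the stem ends in a sibilant (*hepigus*, *jubez*); -a when the stem ends in a non-sibilant consonant (*dazuh*, *id*); -ik when the stem ends in a vowel (*vava*, *zu*, *husovwi*).
Since the final sound of *es* is /s/ (a sibilant), it takes -o, giving *eso*.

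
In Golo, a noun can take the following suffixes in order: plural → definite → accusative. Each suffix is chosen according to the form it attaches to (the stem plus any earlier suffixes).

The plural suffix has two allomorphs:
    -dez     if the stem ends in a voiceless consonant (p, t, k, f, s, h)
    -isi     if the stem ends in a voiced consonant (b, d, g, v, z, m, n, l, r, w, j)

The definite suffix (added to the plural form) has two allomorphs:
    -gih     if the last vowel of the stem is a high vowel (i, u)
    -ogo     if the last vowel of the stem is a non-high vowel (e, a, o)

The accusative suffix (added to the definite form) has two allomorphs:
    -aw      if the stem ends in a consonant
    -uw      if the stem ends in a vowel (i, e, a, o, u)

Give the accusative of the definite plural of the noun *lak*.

lakdezogouw

*lak*: final consonant = /k/, voiceless → -dez → *lakdez*.
The plural form *lakdez*: last vowel = /e/, a non-high vowel → -ogo → *lakdezogo*.
The final sound of the definite form *lakdezogo* is /o/, which is a vowel, so the accusative suffix is -uw, giving *lakdezogouw*.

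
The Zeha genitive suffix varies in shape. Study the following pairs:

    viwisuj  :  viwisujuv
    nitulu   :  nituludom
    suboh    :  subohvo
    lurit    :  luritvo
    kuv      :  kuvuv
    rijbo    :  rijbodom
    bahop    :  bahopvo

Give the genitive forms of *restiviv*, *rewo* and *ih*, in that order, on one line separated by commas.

restivivuv, rewodom, ihvo

The pattern is voicing of the final sound: -vo when the stem ends in a voiceless consonant (*suboh*, *lurit*, *bahop*); -uv when the stem ends in a voiced consonant (*viwisuj*, *kuv*); -dom when the stem ends in a vowel (*nitulu*, *rijbo*).
Since the final sound of *restiviv* is /v/ (a voiced consonant), it takes -uv, giving *restivivuv*.
*rewo* — final sound /o/ (a vowel) → -dom → *rewodom*.
*ih* — final sound /h/ (a voiceless consonant) → -vo → *ihvo*.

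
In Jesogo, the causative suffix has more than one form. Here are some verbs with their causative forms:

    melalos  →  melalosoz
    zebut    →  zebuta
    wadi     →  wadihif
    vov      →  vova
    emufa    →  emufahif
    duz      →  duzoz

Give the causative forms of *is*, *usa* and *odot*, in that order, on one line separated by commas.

isoz, usahif, odota

The alternation tracks the final sound of the stem — -oz when the stem ends in a sibilant (*melalos*, *duz*); -a when the stem ends in a non-sibilant consonant (*zebut*, *vov*); -hif when the stem ends in a vowel (*wadi*, *emufa*).
*is* — final sound /s/ (a sibilant) → -oz → *isoz*.
*usa*: final sound = /a/, a vowel → -hif → *usahif*.
Since the final sound of *odot* is /t/ (a non-sibilant consonant), it takes -a, giving *odota*.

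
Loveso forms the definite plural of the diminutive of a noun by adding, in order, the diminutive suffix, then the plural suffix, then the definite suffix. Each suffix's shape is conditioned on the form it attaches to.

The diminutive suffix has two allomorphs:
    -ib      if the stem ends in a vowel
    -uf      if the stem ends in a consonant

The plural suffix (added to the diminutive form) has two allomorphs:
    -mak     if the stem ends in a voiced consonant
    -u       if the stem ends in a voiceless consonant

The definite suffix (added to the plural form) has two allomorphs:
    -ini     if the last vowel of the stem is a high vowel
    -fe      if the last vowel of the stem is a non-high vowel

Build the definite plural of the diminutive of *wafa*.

wafaibmakfe

*wafa* — final sound /a/ (a vowel) → -ib → *wafaib*.
The diminutive form *wafaib* — final consonant /b/ (voiced) → -mak → *wafaibmak*.
The plural form *wafaibmak* — last vowel /a/ (a non-high vowel) → -fe → *wafaibmakfe*.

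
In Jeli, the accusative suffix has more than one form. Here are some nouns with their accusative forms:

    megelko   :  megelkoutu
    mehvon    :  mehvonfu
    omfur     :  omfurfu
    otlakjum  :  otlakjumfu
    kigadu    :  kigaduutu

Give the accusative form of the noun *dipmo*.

dipmoutu

The alternation tracks the final sound of the stem — -fu when the stem ends in a consonant (*mehvon*, *omfur*, *otlakjum*); -utu when the stem ends in a vowel (*megelko*, *kigadu*).
The final sound of *dipmo* is /o/, which is a vowel, so the suffix is -utu, giving *dipmoutu*.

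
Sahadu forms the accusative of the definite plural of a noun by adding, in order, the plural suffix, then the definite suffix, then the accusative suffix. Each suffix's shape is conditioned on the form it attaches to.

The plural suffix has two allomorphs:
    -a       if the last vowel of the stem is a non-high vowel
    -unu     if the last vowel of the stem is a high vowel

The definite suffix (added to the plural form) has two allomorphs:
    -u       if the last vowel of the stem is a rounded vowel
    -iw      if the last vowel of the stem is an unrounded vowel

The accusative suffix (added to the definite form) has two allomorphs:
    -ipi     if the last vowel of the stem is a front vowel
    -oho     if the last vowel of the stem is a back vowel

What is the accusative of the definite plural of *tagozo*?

*tagozo* — last vowel /o/ (a non-high vowel) → -a → *tagozoa*.
Since the last vowel of the plural form *tagozoa* is /a/ (an unrounded vowel), it takes -iw, giving *tagozoaiw*.
The definite form *tagozoaiw* — last vowel /i/ (a front vowel) → -ipi → *tagozoaiwipi*.

tagozoaiwipi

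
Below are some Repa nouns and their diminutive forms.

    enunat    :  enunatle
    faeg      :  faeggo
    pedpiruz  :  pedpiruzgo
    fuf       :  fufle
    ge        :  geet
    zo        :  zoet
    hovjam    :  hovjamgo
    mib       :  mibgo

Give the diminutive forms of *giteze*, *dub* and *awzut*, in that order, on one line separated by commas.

Looking at the final sound of each stem: -le when the stem ends in a voiceless consonant (*enunat*, *fuf*); -go when the stem ends in a voiced consonant (*faeg*, *pedpiruz*, *hovjam*, *mib*); -et when the stem ends in a vowel (*ge*, *zo*).
*giteze* — final sound /e/ (a vowel) → -et → *gitezeet*.
*dub* — final sound /b/ (a voiced consonant) → -go → *dubgo*.
The final sound of *awzut* is /t/, which is a voiceless consonant, so the suffix is -le, giving *awzutle*.

gitezeet, dubgo, awzutle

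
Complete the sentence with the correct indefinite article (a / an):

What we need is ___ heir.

The indefinite article is chosen by the initial *sound* of the following word, not its spelling.
*heir* begins with the sound /ɛ/ (silent h) — a vowel sound.
So the article is *an*: What we need is an heir.

an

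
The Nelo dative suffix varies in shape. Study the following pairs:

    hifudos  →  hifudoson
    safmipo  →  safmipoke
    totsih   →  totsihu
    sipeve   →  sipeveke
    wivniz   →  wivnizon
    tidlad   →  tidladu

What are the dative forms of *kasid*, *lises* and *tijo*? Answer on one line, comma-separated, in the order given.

Looking at the final sound of each stem: -on when the stem ends in a sibilant (*hifudos*, *wivniz*); -u when the stem ends in a non-sibilant consonant (*totsih*, *tidlad*); -ke when the stem ends in a vowel (*safmipo*, *sipeve*).
*kasid* — final sound /d/ (a non-sibilant consonant) → -u → *kasidu*.
The final sound of *lises* is /s/, which is a sibilant, so the suffix is -on, giving *liseson*.
Since the final sound of *tijo* is /o/ (a vowel), it takes -ke, giving *tijoke*.

kasidu, liseson, tijoke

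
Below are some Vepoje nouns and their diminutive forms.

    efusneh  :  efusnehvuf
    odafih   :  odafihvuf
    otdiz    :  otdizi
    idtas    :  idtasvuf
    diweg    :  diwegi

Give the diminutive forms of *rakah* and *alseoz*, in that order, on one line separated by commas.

rakahvuf, alseozi

The suffix is conditioned by the final consonant: -vuf when the stem ends in a voiceless consonant (*efusneh*, *odafih*, *idtas*); -i when the stem ends in a voiced consonant (*otdiz*, *diweg*).
*rakah* — final consonant /h/ (voiceless) → -vuf → *rakahvuf*.
*alseoz*: final consonant = /z/, voiced → -i → *alseozi*.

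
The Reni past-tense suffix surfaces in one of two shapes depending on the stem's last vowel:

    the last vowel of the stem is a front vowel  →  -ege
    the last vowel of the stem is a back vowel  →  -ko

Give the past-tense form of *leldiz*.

The last vowel of *leldiz* is /i/, which is a front vowel, so the suffix is -ege, giving *leldizege*.

leldizege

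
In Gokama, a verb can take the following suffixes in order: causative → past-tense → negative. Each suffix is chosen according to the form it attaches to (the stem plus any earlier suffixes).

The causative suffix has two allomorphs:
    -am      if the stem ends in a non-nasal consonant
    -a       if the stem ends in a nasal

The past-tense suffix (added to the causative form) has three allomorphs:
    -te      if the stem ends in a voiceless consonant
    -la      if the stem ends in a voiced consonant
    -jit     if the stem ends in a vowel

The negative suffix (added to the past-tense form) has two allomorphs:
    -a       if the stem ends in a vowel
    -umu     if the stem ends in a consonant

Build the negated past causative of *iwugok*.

iwugokamlaa

The final consonant of *iwugok* is /k/, which is non-nasal, so the causative suffix is -am, giving *iwugokam*.
Since the final sound of the causative form *iwugokam* is /m/ (a voiced consonant), it takes -la, giving *iwugokamla*.
The final sound of the past-tense form *iwugokamla* is /a/, which is a vowel, so the negative suffix is -a, giving *iwugokamlaa*.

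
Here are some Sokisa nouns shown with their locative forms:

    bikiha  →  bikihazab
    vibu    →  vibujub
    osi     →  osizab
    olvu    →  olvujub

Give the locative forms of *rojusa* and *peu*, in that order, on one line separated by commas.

rojusazab, peujub

The pattern is rounding harmony: -jub when the last vowel of the stem is a rounded vowel (*vibu*, *olvu*); -zab when the last vowel of the stem is an unrounded vowel (*bikiha*, *osi*).
*rojusa* — last vowel /a/ (an unrounded vowel) → -zab → *rojusazab*.
Since the last vowel of *peu* is /u/ (a rounded vowel), it takes -jub, giving *peujub*.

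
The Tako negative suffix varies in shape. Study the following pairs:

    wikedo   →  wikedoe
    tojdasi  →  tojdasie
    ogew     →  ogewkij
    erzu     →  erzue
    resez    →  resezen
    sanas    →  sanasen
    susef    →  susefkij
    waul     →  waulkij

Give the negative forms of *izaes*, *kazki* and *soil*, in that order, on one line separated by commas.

izaesen, kazkie, soilkij

The suffix is conditioned by the final sound: -en when the stem ends in a sibilant (*resez*, *sanas*); -kij when the stem ends in a non-sibilant consonant (*ogew*, *susef*, *waul*); -e when the stem ends in a vowel (*wikedo*, *tojdasi*, *erzu*).
The final sound of *izaes* is /s/, which is a sibilant, so the suffix is -en, giving *izaesen*.
The final sound of *kazki* is /i/, which is a vowel, so the suffix is -e, giving *kazkie*.
*soil*: final sound = /l/, a non-sibilant consonant → -kij → *soilkij*.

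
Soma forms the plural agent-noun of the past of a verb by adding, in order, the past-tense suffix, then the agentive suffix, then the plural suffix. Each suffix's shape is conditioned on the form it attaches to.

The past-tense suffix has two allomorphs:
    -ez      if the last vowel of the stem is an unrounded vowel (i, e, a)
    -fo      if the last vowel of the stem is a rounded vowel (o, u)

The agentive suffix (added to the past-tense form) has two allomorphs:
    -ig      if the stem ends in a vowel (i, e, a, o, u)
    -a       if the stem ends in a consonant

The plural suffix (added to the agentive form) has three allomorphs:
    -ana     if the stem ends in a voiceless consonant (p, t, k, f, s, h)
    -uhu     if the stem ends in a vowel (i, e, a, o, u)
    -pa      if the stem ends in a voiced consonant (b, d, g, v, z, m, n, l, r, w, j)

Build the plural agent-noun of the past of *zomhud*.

zomhudfoigpa

The last vowel of *zomhud* is /u/, which is a rounded vowel, so the past-tense suffix is -fo, giving *zomhudfo*.
The past-tense form *zomhudfo* — final sound /o/ (a vowel) → -ig → *zomhudfoig*.
The agentive form *zomhudfoig* — final sound /g/ (a voiced consonant) → -pa → *zomhudfoigpa*.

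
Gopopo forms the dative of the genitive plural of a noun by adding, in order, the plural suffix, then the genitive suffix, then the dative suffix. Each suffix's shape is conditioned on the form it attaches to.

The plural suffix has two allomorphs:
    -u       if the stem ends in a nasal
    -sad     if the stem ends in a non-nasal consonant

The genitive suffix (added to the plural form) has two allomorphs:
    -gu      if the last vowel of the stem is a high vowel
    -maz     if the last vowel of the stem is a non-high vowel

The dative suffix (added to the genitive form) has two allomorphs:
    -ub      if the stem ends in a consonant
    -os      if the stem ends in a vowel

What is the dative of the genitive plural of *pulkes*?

Since the final consonant of *pulkes* is /s/ (non-nasal), it takes -sad, giving *pulkessad*.
Since the last vowel of the plural form *pulkessad* is /a/ (a non-high vowel), it takes -maz, giving *pulkessadmaz*.
Since the final sound of the genitive form *pulkessadmaz* is /z/ (a consonant), it takes -ub, giving *pulkessadmazub*.

pulkessadmazub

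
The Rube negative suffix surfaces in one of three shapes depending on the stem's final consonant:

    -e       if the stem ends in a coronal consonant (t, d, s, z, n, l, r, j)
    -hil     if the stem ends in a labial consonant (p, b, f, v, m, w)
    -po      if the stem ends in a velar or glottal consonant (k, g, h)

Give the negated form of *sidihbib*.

sidihbibhil

*sidihbib*: final consonant = /b/, labial → -hil → *sidihbibhil*.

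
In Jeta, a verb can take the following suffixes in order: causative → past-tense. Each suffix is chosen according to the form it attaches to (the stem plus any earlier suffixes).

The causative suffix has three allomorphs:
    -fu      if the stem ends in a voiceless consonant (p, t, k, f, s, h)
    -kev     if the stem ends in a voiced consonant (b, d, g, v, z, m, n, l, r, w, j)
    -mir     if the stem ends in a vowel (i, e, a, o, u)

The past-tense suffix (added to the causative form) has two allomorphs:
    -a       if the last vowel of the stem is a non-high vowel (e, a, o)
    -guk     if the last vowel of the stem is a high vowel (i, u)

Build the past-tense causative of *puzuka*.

puzukamirguk

*puzuka*: final sound = /a/, a vowel → -mir → *puzukamir*.
Since the last vowel of the causative form *puzukamir* is /i/ (a high vowel), it takes -guk, giving *puzukamirguk*.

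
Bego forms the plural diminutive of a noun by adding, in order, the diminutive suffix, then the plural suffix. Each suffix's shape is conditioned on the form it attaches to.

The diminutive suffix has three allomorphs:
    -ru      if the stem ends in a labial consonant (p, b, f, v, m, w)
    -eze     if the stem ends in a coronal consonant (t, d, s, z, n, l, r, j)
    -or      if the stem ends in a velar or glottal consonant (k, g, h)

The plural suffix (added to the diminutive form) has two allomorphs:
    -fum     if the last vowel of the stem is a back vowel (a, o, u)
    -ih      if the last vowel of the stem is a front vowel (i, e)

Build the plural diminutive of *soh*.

*soh*: final consonant = /h/, velar/glottal → -or → *sohor*.
The last vowel of the diminutive form *sohor* is /o/, which is a back vowel, so the plural suffix is -fum, giving *sohorfum*.

sohorfum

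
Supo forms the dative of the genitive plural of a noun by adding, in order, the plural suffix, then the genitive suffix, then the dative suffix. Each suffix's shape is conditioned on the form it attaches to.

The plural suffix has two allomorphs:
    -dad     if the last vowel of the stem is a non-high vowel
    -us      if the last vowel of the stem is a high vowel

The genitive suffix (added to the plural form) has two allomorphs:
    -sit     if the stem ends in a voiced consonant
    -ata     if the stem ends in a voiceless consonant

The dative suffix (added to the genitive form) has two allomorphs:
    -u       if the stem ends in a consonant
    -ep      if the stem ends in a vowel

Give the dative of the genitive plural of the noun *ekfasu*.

*ekfasu*: last vowel = /u/, a high vowel → -us → *ekfasuus*.
Since the final consonant of the plural form *ekfasuus* is /s/ (voiceless), it takes -ata, giving *ekfasuusata*.
The final sound of the genitive form *ekfasuusata* is /a/, which is a vowel, so the dative suffix is -ep, giving *ekfasuusataep*.

ekfasuusataep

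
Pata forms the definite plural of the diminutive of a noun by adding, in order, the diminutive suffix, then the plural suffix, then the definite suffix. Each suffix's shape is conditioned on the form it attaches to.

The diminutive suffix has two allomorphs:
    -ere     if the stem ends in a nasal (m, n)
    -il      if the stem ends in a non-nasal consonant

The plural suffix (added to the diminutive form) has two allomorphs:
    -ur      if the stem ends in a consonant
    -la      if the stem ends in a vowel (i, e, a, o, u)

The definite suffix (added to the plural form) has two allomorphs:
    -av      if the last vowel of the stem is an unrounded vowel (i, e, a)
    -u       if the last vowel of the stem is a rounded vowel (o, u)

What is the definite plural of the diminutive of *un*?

Since the final consonant of *un* is /n/ (a nasal), it takes -ere, giving *unere*.
The diminutive form *unere*: final sound = /e/, a vowel → -la → *unerela*.
The plural form *unerela*: last vowel = /a/, an unrounded vowel → -av → *unerelaav*.

unerelaav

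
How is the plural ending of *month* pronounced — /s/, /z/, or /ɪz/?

The stem *month* ends in a voiceless non-sibilant consonant.
The plural suffix surfaces as /ɪz/ after sibilants, /s/ after other voiceless consonants, and /z/ after other voiced sounds.
So the plural -s on *month* is pronounced /s/.

/s/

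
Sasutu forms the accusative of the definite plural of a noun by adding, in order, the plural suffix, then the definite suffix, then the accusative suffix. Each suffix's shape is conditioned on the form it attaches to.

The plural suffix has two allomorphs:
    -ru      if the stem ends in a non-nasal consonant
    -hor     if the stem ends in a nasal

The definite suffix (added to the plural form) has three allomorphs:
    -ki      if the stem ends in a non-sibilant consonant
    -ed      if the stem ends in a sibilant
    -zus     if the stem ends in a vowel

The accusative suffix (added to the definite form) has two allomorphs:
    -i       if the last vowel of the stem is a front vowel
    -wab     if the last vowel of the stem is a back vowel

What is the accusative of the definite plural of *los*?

losruzuswab

*los* — final consonant /s/ (non-nasal) → -ru → *losru*.
Since the final sound of the plural form *losru* is /u/ (a vowel), it takes -zus, giving *losruzus*.
The definite form *losruzus*: last vowel = /u/, a back vowel → -wab → *losruzuswab*.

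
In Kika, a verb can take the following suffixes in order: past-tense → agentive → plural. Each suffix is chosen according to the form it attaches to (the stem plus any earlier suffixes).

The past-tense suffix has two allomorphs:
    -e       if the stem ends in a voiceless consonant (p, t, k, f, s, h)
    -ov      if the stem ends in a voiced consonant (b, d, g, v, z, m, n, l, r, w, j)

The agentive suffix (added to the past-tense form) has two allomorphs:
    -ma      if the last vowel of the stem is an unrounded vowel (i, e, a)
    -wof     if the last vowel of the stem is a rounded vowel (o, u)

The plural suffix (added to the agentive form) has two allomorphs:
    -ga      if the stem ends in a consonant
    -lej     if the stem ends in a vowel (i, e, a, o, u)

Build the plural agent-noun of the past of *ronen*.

ronenovwofga

*ronen* — final consonant /n/ (voiced) → -ov → *ronenov*.
The last vowel of the past-tense form *ronenov* is /o/, which is a rounded vowel, so the agentive suffix is -wof, giving *ronenovwof*.
The final sound of the agentive form *ronenovwof* is /f/, which is a consonant, so the plural suffix is -ga, giving *ronenovwofga*.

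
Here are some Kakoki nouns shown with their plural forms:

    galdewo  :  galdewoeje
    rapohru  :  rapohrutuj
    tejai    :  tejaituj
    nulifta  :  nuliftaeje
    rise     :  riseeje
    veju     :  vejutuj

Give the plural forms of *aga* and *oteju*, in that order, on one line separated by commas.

agaeje, otejutuj

The alternation tracks the last vowel of the stem — -tuj when the last vowel of the stem is a high vowel (*rapohru*, *tejai*, *veju*); -eje when the last vowel of the stem is a non-high vowel (*galdewo*, *nulifta*, *rise*).
*aga* — last vowel /a/ (a non-high vowel) → -eje → *agaeje*.
*oteju* — last vowel /u/ (a high vowel) → -tuj → *otejutuj*.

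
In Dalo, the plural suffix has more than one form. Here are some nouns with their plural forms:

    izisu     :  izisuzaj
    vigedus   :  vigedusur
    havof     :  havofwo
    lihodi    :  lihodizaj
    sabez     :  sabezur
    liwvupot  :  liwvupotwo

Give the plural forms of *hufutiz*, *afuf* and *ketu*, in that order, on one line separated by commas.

hufutizur, afufwo, ketuzaj

The alternation tracks the final sound of the stem — -ur when the stem ends in a sibilant (*vigedus*, *sabez*); -wo when the stem ends in a non-sibilant consonant (*havof*, *liwvupot*); -zaj when the stem ends in a vowel (*izisu*, *lihodi*).
*hufutiz*: final sound = /z/, a sibilant → -ur → *hufutizur*.
Since the final sound of *afuf* is /f/ (a non-sibilant consonant), it takes -wo, giving *afufwo*.
Since the final sound of *ketu* is /u/ (a vowel), it takes -zaj, giving *ketuzaj*.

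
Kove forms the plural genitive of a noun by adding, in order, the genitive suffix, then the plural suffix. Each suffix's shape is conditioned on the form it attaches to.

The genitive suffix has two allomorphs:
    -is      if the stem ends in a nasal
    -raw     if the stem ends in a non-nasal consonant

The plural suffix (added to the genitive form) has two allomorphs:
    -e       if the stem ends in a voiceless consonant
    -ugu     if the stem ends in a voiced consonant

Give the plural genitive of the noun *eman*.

emanise

*eman*: final consonant = /n/, a nasal → -is → *emanis*.
Since the final consonant of the genitive form *emanis* is /s/ (voiceless), it takes -e, giving *emanise*.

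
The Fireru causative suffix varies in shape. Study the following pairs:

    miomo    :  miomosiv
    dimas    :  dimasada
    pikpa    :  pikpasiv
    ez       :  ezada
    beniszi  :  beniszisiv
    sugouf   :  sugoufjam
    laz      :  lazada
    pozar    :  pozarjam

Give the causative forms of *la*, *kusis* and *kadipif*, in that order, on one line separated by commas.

The suffix is conditioned by the final sound: -ada when the stem ends in a sibilant (*dimas*, *ez*, *laz*); -jam when the stem ends in a non-sibilant consonant (*sugouf*, *pozar*); -siv when the stem ends in a vowel (*miomo*, *pikpa*, *beniszi*).
*la*: final sound = /a/, a vowel → -siv → *lasiv*.
The final sound of *kusis* is /s/, which is a sibilant, so the suffix is -ada, giving *kusisada*.
*kadipif* — final sound /f/ (a non-sibilant consonant) → -jam → *kadipifjam*.

lasiv, kusisada, kadipifjam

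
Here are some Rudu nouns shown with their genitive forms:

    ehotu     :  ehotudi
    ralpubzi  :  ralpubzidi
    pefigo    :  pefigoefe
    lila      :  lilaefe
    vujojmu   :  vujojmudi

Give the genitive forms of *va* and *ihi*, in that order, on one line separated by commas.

vaefe, ihidi

Looking at the last vowel of each stem: -di when the last vowel of the stem is a high vowel (*ehotu*, *ralpubzi*, *vujojmu*); -efe when the last vowel of the stem is a non-high vowel (*pefigo*, *lila*).
*va*: last vowel = /a/, a non-high vowel → -efe → *vaefe*.
*ihi*: last vowel = /i/, a high vowel → -di → *ihidi*.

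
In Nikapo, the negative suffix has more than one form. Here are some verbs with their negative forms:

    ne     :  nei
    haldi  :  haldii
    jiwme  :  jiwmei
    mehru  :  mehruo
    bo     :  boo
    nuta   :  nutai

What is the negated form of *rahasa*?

The alternation tracks the last vowel of the stem — -o when the last vowel of the stem is a rounded vowel (*mehru*, *bo*); -i when the last vowel of the stem is an unrounded vowel (*ne*, *haldi*, *jiwme*, *nuta*).
Since the last vowel of *rahasa* is /a/ (an unrounded vowel), it takes -i, giving *rahasai*.

rahasai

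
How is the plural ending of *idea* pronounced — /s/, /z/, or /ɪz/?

The stem *idea* ends in a voiced non-sibilant sound.
The plural suffix surfaces as /ɪz/ after sibilants, /s/ after other voiceless consonants, and /z/ after other voiced sounds.
So the plural -s on *idea* is pronounced /z/.

/z/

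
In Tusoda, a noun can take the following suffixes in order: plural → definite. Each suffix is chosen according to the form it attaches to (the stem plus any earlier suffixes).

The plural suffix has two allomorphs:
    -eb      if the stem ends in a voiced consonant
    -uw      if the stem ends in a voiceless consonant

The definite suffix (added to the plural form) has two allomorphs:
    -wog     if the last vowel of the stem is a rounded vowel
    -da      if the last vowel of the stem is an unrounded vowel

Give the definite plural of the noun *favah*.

favahuwwog

Since the final consonant of *favah* is /h/ (voiceless), it takes -uw, giving *favahuw*.
Since the last vowel of the plural form *favahuw* is /u/ (a rounded vowel), it takes -wog, giving *favahuwwog*.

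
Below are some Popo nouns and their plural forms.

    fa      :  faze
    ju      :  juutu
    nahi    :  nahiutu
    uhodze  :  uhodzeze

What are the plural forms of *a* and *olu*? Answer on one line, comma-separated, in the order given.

The suffix is conditioned by the last vowel: -utu when the last vowel of the stem is a high vowel (*ju*, *nahi*); -ze when the last vowel of the stem is a non-high vowel (*fa*, *uhodze*).
*a*: last vowel = /a/, a non-high vowel → -ze → *aze*.
*olu* — last vowel /u/ (a high vowel) → -utu → *oluutu*.

aze, oluutu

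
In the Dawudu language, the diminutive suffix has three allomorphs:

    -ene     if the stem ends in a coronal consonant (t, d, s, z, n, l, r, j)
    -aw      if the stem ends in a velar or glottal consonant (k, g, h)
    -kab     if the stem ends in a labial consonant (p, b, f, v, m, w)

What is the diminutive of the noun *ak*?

*ak* — final consonant /k/ (velar/glottal) → -aw → *akaw*.

akaw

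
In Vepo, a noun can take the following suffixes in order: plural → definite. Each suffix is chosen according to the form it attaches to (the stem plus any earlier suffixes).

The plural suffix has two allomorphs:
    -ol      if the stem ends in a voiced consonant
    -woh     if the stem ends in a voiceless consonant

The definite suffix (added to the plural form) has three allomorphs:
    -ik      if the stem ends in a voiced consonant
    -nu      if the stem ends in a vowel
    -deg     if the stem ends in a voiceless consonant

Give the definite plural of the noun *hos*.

Since the final consonant of *hos* is /s/ (voiceless), it takes -woh, giving *hoswoh*.
The plural form *hoswoh* — final sound /h/ (a voiceless consonant) → -deg → *hoswohdeg*.

hoswohdeg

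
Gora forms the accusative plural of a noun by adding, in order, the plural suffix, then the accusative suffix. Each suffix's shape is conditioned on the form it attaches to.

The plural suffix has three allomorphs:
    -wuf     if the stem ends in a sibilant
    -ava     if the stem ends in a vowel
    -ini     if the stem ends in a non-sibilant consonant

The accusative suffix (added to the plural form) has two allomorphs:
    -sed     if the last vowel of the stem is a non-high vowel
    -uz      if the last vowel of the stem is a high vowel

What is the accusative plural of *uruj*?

urujiniuz

*uruj* — final sound /j/ (a non-sibilant consonant) → -ini → *urujini*.
The plural form *urujini* — last vowel /i/ (a high vowel) → -uz → *urujiniuz*.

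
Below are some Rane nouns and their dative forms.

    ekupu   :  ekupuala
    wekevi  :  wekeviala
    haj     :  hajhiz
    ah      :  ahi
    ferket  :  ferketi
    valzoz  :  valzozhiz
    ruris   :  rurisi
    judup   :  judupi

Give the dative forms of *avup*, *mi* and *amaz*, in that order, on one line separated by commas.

avupi, miala, amazhiz

Looking at the final sound of each stem: -i when the stem ends in a voiceless consonant (*ah*, *ferket*, *ruris*, *judup*); -hiz when the stem ends in a voiced consonant (*haj*, *valzoz*); -ala when the stem ends in a vowel (*ekupu*, *wekevi*).
*avup* — final sound /p/ (a voiceless consonant) → -i → *avupi*.
Since the final sound of *mi* is /i/ (a vowel), it takes -ala, giving *miala*.
The final sound of *amaz* is /z/, which is a voiced consonant, so the suffix is -hiz, giving *amazhiz*.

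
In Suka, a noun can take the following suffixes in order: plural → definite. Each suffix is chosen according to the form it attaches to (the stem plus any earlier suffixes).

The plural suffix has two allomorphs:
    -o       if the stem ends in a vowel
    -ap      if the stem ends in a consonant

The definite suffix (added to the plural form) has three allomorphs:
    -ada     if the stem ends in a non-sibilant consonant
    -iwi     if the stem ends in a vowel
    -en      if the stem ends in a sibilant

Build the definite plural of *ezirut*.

*ezirut* — final sound /t/ (a consonant) → -ap → *ezirutap*.
The plural form *ezirutap*: final sound = /p/, a non-sibilant consonant → -ada → *ezirutapada*.

ezirutapada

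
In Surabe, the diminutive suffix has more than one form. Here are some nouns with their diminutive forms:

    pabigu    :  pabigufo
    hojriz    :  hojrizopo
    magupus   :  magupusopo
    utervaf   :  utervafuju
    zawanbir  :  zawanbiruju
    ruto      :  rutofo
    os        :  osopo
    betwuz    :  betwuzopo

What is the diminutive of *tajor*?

tajoruju

Looking at the final sound of each stem: -opo when the stem ends in a sibilant (*hojriz*, *magupus*, *os*, *betwuz*); -uju when the stem ends in a non-sibilant consonant (*utervaf*, *zawanbir*); -fo when the stem ends in a vowel (*pabigu*, *ruto*).
*tajor* — final sound /r/ (a non-sibilant consonant) → -uju → *tajoruju*.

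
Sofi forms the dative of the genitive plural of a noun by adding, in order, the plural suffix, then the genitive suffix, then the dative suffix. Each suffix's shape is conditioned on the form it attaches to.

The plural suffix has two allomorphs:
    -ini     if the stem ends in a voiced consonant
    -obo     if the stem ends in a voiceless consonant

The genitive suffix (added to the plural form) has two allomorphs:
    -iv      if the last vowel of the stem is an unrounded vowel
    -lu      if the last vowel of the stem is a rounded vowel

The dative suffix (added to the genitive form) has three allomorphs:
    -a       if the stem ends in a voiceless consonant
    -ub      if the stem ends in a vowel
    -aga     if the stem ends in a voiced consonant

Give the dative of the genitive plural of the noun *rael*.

raeliniivaga

*rael*: final consonant = /l/, voiced → -ini → *raelini*.
The last vowel of the plural form *raelini* is /i/, which is an unrounded vowel, so the genitive suffix is -iv, giving *raeliniiv*.
The genitive form *raeliniiv*: final sound = /v/, a voiced consonant → -aga → *raeliniivaga*.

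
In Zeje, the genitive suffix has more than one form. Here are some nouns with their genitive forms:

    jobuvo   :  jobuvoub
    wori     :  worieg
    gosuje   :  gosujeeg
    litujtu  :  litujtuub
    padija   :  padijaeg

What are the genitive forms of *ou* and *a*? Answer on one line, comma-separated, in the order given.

The suffix is conditioned by the last vowel: -ub when the last vowel of the stem is a rounded vowel (*jobuvo*, *litujtu*); -eg when the last vowel of the stem is an unrounded vowel (*wori*, *gosuje*, *padija*).
The last vowel of *ou* is /u/, which is a rounded vowel, so the suffix is -ub, giving *ouub*.
The last vowel of *a* is /a/, which is an unrounded vowel, so the suffix is -eg, giving *aeg*.

ouub, aeg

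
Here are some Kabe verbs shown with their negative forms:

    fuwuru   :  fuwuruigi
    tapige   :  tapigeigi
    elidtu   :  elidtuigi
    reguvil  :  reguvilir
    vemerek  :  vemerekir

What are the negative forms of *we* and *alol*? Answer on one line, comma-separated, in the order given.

weigi, alolir

The suffix is conditioned by the final sound: -ir when the stem ends in a consonant (*reguvil*, *vemerek*); -igi when the stem ends in a vowel (*fuwuru*, *tapige*, *elidtu*).
The final sound of *we* is /e/, which is a vowel, so the suffix is -igi, giving *weigi*.
The final sound of *alol* is /l/, which is a consonant, so the suffix is -ir, giving *alolir*.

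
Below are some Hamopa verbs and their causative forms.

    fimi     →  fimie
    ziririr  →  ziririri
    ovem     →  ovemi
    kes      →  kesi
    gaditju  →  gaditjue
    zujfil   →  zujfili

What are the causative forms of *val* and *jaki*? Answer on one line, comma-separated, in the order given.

vali, jakie

Looking at the final sound of each stem: -i when the stem ends in a consonant (*ziririr*, *ovem*, *kes*, *zujfil*); -e when the stem ends in a vowel (*fimi*, *gaditju*).
*val* — final sound /l/ (a consonant) → -i → *vali*.
*jaki* — final sound /i/ (a vowel) → -e → *jakie*.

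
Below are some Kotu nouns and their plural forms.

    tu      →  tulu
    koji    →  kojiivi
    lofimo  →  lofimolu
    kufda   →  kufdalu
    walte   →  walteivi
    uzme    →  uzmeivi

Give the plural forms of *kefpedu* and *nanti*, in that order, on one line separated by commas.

kefpedulu, nantiivi

The suffix is conditioned by the last vowel: -ivi when the last vowel of the stem is a front vowel (*koji*, *walte*, *uzme*); -lu when the last vowel of the stem is a back vowel (*tu*, *lofimo*, *kufda*).
*kefpedu* — last vowel /u/ (a back vowel) → -lu → *kefpedulu*.
Since the last vowel of *nanti* is /i/ (a front vowel), it takes -ivi, giving *nantiivi*.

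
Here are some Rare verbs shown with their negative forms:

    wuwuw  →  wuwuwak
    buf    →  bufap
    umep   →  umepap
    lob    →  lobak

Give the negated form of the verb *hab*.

habak

The suffix is conditioned by the final consonant: -ap when the stem ends in a voiceless consonant (*buf*, *umep*); -ak when the stem ends in a voiced consonant (*wuwuw*, *lob*).
*hab*: final consonant = /b/, voiced → -ak → *habak*.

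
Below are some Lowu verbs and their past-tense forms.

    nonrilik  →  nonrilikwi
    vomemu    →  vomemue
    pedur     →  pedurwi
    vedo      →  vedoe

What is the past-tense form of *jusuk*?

jusukwi

The alternation tracks the final sound of the stem — -wi when the stem ends in a consonant (*nonrilik*, *pedur*); -e when the stem ends in a vowel (*vomemu*, *vedo*).
*jusuk*: final sound = /k/, a consonant → -wi → *jusukwi*.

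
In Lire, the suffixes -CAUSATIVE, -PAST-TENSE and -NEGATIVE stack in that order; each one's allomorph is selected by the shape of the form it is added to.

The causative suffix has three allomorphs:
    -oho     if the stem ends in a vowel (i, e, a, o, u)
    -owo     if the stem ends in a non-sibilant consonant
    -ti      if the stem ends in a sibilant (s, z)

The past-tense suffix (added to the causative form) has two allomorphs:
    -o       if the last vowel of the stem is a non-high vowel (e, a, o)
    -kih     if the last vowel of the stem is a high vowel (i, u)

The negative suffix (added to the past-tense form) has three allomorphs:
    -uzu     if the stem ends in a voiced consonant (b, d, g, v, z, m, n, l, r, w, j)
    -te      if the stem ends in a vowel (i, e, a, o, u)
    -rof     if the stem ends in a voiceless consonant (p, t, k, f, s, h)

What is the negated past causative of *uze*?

uzeohoote

Since the final sound of *uze* is /e/ (a vowel), it takes -oho, giving *uzeoho*.
The causative form *uzeoho* — last vowel /o/ (a non-high vowel) → -o → *uzeohoo*.
The past-tense form *uzeohoo*: final sound = /o/, a vowel → -te → *uzeohoote*.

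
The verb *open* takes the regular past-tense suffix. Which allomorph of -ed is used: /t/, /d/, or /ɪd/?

The stem *open* ends in a voiced sound other than /d/.
The -ed suffix is realized as /ɪd/ after /t, d/; as /t/ after other voiceless consonants; and as /d/ after other voiced sounds.
So -ed on *open* is pronounced /d/.

/d/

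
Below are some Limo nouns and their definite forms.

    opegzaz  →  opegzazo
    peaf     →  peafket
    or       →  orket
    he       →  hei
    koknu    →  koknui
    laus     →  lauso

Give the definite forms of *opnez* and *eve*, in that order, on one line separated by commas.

opnezo, evei

The alternation tracks the final sound of the stem — -o when the stem ends in a sibilant (*opegzaz*, *laus*); -ket when the stem ends in a non-sibilant consonant (*peaf*, *or*); -i when the stem ends in a vowel (*he*, *koknu*).
*opnez* — final sound /z/ (a sibilant) → -o → *opnezo*.
*eve*: final sound = /e/, a vowel → -i → *evei*.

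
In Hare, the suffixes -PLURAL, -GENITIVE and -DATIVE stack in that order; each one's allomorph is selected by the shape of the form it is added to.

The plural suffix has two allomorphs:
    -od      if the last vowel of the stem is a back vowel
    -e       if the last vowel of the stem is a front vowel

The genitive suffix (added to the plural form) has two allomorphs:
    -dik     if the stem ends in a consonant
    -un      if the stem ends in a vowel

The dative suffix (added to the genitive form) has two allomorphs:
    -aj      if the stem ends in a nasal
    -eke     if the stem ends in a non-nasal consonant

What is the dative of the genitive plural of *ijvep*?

ijvepeunaj

*ijvep*: last vowel = /e/, a front vowel → -e → *ijvepe*.
The final sound of the plural form *ijvepe* is /e/, which is a vowel, so the genitive suffix is -un, giving *ijvepeun*.
The genitive form *ijvepeun*: final consonant = /n/, a nasal → -aj → *ijvepeunaj*.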